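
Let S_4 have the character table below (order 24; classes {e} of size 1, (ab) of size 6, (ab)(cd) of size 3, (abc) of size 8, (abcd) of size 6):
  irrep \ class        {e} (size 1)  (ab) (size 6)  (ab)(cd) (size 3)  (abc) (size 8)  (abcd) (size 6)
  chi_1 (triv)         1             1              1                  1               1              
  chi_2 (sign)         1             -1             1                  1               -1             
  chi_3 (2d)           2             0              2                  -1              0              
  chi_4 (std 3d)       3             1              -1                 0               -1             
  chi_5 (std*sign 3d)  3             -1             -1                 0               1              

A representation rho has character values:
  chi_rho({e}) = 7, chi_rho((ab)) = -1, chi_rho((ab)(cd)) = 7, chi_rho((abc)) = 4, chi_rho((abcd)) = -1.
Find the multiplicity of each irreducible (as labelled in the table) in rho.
Multiplicities: chi_1: 2, chi_2: 3, chi_3: 1, chi_4: 0, chi_5: 0.

Use <chi_rho, chi> = (1/|G|) sum_C |C| * chi_rho(C) * conj(chi(C)) with |G| = 24 for each irreducible chi in the table:
  <chi_rho, chi_1> = (1/24)[1*(7)*conj(1) + 6*(-1)*conj(1) + 3*(7)*conj(1) + 8*(4)*conj(1) + 6*(-1)*conj(1)]
      = (1/24)[(7) + (-6) + (21) + (32) + (-6)] = 48/24 = 2
  <chi_rho, chi_2> = (1/24)[1*(7)*conj(1) + 6*(-1)*conj(-1) + 3*(7)*conj(1) + 8*(4)*conj(1) + 6*(-1)*conj(-1)]
      = (1/24)[(7) + (6) + (21) + (32) + (6)] = 72/24 = 3
  <chi_rho, chi_3> = (1/24)[1*(7)*conj(2) + 6*(-1)*conj(0) + 3*(7)*conj(2) + 8*(4)*conj(-1) + 6*(-1)*conj(0)]
      = (1/24)[(14) + (0) + (42) + (-32) + (0)] = 24/24 = 1
  <chi_rho, chi_4> = (1/24)[1*(7)*conj(3) + 6*(-1)*conj(1) + 3*(7)*conj(-1) + 8*(4)*conj(0) + 6*(-1)*conj(-1)]
      = (1/24)[(21) + (-6) + (-21) + (0) + (6)] = 0/24 = 0
  <chi_rho, chi_5> = (1/24)[1*(7)*conj(3) + 6*(-1)*conj(-1) + 3*(7)*conj(-1) + 8*(4)*conj(0) + 6*(-1)*conj(1)]
      = (1/24)[(21) + (6) + (-21) + (0) + (-6)] = 0/24 = 0
Dimension check: dim(rho) = sum (mult * dim) = 2*1 + 3*1 + 1*2 + 0*3 + 0*3 = 7 = chi_rho(e) = 7.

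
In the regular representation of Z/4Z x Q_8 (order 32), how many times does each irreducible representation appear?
Each irreducible V_i of dimension d_i appears with multiplicity d_i, i.e. rho_reg = (direct sum over all irreducibles V_i) d_i V_i. The irreducible dimensions for Z/4Z x Q_8 are 1, 1, 1, 1, 1, 1, 1, 1, 1, 1, 1, 1, 1, 1, 1, 1, 2, 2, 2, 2: 16 irreducibles of dimension 1, each with multiplicity 1; 4 irreducibles of dimension 2, each with multiplicity 2. Total dimension 16*1*1 + 4*2*2 = 32 = |G|.

Working: General theorem: in the regular representation of a finite group G, each irreducible appears with multiplicity equal to its dimension. Check: dim(rho_reg) = sum d_i^2 = 1 + 1 + 1 + 1 + 1 + 1 + 1 + 1 + 1 + 1 + 1 + 1 + 1 + 1 + 1 + 1 + 4 + 4 + 4 + 4 = 32 = |G|.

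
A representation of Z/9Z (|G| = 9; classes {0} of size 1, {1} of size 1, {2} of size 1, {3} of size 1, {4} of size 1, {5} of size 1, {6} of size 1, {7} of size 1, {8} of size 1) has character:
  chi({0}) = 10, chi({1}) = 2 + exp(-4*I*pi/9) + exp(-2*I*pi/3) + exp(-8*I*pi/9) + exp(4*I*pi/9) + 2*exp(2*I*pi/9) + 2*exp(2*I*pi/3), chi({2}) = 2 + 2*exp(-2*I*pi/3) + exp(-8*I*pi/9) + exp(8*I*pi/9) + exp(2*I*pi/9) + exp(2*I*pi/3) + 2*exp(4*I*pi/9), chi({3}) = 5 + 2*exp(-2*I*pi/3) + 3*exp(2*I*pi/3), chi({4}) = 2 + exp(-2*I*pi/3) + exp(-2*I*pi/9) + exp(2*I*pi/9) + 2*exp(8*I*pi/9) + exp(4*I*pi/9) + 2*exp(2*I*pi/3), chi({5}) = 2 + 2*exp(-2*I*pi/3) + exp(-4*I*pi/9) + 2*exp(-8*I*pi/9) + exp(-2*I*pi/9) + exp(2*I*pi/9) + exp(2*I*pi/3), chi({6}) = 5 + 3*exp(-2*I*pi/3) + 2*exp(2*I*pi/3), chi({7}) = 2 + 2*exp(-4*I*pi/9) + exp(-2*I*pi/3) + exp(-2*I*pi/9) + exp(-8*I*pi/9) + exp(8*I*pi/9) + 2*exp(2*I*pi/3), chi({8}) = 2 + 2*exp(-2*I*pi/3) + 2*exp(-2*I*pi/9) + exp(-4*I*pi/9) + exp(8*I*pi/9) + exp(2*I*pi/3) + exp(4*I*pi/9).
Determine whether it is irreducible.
Not irreducible (reducible): <chi, chi> = 16 > 1.

Why: <chi, chi> = (1/|G|) sum_C |C| * |chi(C)|^2 = (1/9)[1*|10|^2 + 1*|2 + exp(-4*I*pi/9) + exp(-2*I*pi/3) + exp(-8*I*pi/9) + exp(4*I*pi/9) + 2*exp(2*I*pi/9) + 2*exp(2*I*pi/3)|^2 + 1*|2 + 2*exp(-2*I*pi/3) + exp(-8*I*pi/9) + exp(8*I*pi/9) + exp(2*I*pi/9) + exp(2*I*pi/3) + 2*exp(4*I*pi/9)|^2 + 1*|5 + 2*exp(-2*I*pi/3) + 3*exp(2*I*pi/3)|^2 + 1*|2 + exp(-2*I*pi/3) + exp(-2*I*pi/9) + exp(2*I*pi/9) + 2*exp(8*I*pi/9) + exp(4*I*pi/9) + 2*exp(2*I*pi/3)|^2 + 1*|2 + 2*exp(-2*I*pi/3) + exp(-4*I*pi/9) + 2*exp(-8*I*pi/9) + exp(-2*I*pi/9) + exp(2*I*pi/9) + exp(2*I*pi/3)|^2 + 1*|5 + 3*exp(-2*I*pi/3) + 2*exp(2*I*pi/3)|^2 + 1*|2 + 2*exp(-4*I*pi/9) + exp(-2*I*pi/3) + exp(-2*I*pi/9) + exp(-8*I*pi/9) + exp(8*I*pi/9) + 2*exp(2*I*pi/3)|^2 + 1*|2 + 2*exp(-2*I*pi/3) + 2*exp(-2*I*pi/9) + exp(-4*I*pi/9) + exp(8*I*pi/9) + exp(2*I*pi/3) + exp(4*I*pi/9)|^2]
  = (1/9)[(100) + (16 + 11*exp(-4*I*pi/9) + 11*exp(-2*I*pi/3) + 10*exp(-2*I*pi/9) + 10*exp(-8*I*pi/9) + 10*exp(8*I*pi/9) + 10*exp(2*I*pi/9) + 11*exp(2*I*pi/3) + 11*exp(4*I*pi/9)) + (16 + 10*exp(-4*I*pi/9) + 11*exp(-2*I*pi/3) + 10*exp(-2*I*pi/9) + 11*exp(-8*I*pi/9) + 11*exp(8*I*pi/9) + 10*exp(2*I*pi/9) + 11*exp(2*I*pi/3) + 10*exp(4*I*pi/9)) + (7) + (16 + 10*exp(-4*I*pi/9) + 11*exp(-2*I*pi/3) + 11*exp(-2*I*pi/9) + 10*exp(-8*I*pi/9) + 10*exp(8*I*pi/9) + 11*exp(2*I*pi/9) + 11*exp(2*I*pi/3) + 10*exp(4*I*pi/9)) + (16 + 10*exp(-4*I*pi/9) + 11*exp(-2*I*pi/3) + 11*exp(-2*I*pi/9) + 10*exp(-8*I*pi/9) + 10*exp(8*I*pi/9) + 11*exp(2*I*pi/9) + 11*exp(2*I*pi/3) + 10*exp(4*I*pi/9)) + (7) + (16 + 10*exp(-4*I*pi/9) + 11*exp(-2*I*pi/3) + 10*exp(-2*I*pi/9) + 11*exp(-8*I*pi/9) + 11*exp(8*I*pi/9) + 10*exp(2*I*pi/9) + 11*exp(2*I*pi/3) + 10*exp(4*I*pi/9)) + (16 + 11*exp(-4*I*pi/9) + 11*exp(-2*I*pi/3) + 10*exp(-2*I*pi/9) + 10*exp(-8*I*pi/9) + 10*exp(8*I*pi/9) + 10*exp(2*I*pi/9) + 11*exp(2*I*pi/3) + 11*exp(4*I*pi/9))] = 144/9 = 16.
(Exp terms are combined using exp(i*s)*conj(exp(i*t)) = exp(i*(s-t)), and sums of them are collapsed using the identity that for every m > 1 the m distinct m-th roots of unity sum to 0, e.g. 1 + exp(2*I*pi/3) + exp(-2*I*pi/3) = 0.)
A character is irreducible iff <chi, chi> = 1, so this representation is reducible.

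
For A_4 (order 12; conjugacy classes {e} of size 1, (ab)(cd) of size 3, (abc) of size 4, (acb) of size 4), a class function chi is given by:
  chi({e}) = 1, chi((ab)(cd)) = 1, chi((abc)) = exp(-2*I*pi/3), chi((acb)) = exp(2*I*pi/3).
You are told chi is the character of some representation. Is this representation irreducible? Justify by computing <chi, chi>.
Irreducible: <chi, chi> = 1.

Working: <chi, chi> = (1/|G|) sum_C |C| * |chi(C)|^2 = (1/12)[1*|1|^2 + 3*|1|^2 + 4*|exp(-2*I*pi/3)|^2 + 4*|exp(2*I*pi/3)|^2]
  = (1/12)[(1) + (3) + (4) + (4)] = 12/12 = 1.
(Exp terms are combined using exp(i*s)*conj(exp(i*t)) = exp(i*(s-t)), and sums of them are collapsed using the identity that for every m > 1 the m distinct m-th roots of unity sum to 0, e.g. 1 + exp(2*I*pi/3) + exp(-2*I*pi/3) = 0.)
A character is irreducible iff <chi, chi> = 1, so this representation is irreducible.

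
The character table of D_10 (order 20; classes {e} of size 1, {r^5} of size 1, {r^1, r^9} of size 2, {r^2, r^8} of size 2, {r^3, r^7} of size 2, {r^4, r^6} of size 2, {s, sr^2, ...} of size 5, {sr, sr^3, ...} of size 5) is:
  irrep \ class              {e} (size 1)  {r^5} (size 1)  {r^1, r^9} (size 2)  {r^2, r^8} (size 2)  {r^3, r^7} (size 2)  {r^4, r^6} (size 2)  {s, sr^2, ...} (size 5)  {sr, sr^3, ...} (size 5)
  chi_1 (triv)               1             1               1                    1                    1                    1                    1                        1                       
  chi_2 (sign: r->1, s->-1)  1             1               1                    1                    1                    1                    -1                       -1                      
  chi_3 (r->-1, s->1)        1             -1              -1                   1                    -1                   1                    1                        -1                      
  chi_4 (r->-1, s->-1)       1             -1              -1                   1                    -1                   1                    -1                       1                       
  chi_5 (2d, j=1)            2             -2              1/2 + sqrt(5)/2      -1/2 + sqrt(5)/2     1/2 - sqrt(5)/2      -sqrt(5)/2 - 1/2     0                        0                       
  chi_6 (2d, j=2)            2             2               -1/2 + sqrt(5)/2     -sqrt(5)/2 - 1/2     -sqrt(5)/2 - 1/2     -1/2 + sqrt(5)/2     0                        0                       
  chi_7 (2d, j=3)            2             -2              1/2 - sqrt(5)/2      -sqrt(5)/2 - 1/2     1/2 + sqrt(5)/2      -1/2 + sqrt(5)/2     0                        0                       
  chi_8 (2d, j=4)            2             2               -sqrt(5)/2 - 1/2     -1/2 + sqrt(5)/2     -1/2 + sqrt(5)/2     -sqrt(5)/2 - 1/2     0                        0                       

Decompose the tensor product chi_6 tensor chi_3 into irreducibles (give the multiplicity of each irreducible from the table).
chi_6 tensor chi_3 = chi_7 (all other irreducibles have multiplicity 0).

Solution. The character of a tensor product is the pointwise product (chi_6 * chi_3)(C) = chi_6(C) * chi_3(C):
  {e}: (2)*(1), {r^5}: (2)*(-1), {r^1, r^9}: (-1/2 + sqrt(5)/2)*(-1), {r^2, r^8}: (-sqrt(5)/2 - 1/2)*(1), {r^3, r^7}: (-sqrt(5)/2 - 1/2)*(-1), {r^4, r^6}: (-1/2 + sqrt(5)/2)*(1), {s, sr^2, ...}: (0)*(1), {sr, sr^3, ...}: (0)*(-1)
so (chi_6 * chi_3) takes values
  {e} -> 2, {r^5} -> -2, {r^1, r^9} -> 1/2 - sqrt(5)/2, {r^2, r^8} -> -sqrt(5)/2 - 1/2, {r^3, r^7} -> 1/2 + sqrt(5)/2, {r^4, r^6} -> -1/2 + sqrt(5)/2, {s, sr^2, ...} -> 0, {sr, sr^3, ...} -> 0.
Now take the inner product of this character with each irreducible chi from the table, <chi_6*chi_3, chi> = (1/20) sum_C |C| (chi_6*chi_3)(C) conj(chi(C)):
  <chi_6*chi_3, chi_1> = (1/20)[1*(2)*conj(1) + 1*(-2)*conj(1) + 2*(1/2 - sqrt(5)/2)*conj(1) + 2*(-sqrt(5)/2 - 1/2)*conj(1) + 2*(1/2 + sqrt(5)/2)*conj(1) + 2*(-1/2 + sqrt(5)/2)*conj(1) + 5*(0)*conj(1) + 5*(0)*conj(1)]
      = (1/20)[(2) + (-2) + (1 - sqrt(5)) + (-sqrt(5) - 1) + (1 + sqrt(5)) + (-1 + sqrt(5)) + (0) + (0)] = 0/20 = 0
  <chi_6*chi_3, chi_2> = (1/20)[1*(2)*conj(1) + 1*(-2)*conj(1) + 2*(1/2 - sqrt(5)/2)*conj(1) + 2*(-sqrt(5)/2 - 1/2)*conj(1) + 2*(1/2 + sqrt(5)/2)*conj(1) + 2*(-1/2 + sqrt(5)/2)*conj(1) + 5*(0)*conj(-1) + 5*(0)*conj(-1)]
      = (1/20)[(2) + (-2) + (1 - sqrt(5)) + (-sqrt(5) - 1) + (1 + sqrt(5)) + (-1 + sqrt(5)) + (0) + (0)] = 0/20 = 0
  <chi_6*chi_3, chi_3> = (1/20)[1*(2)*conj(1) + 1*(-2)*conj(-1) + 2*(1/2 - sqrt(5)/2)*conj(-1) + 2*(-sqrt(5)/2 - 1/2)*conj(1) + 2*(1/2 + sqrt(5)/2)*conj(-1) + 2*(-1/2 + sqrt(5)/2)*conj(1) + 5*(0)*conj(1) + 5*(0)*conj(-1)]
      = (1/20)[(2) + (2) + (-1 + sqrt(5)) + (-sqrt(5) - 1) + (-sqrt(5) - 1) + (-1 + sqrt(5)) + (0) + (0)] = 0/20 = 0
  <chi_6*chi_3, chi_4> = (1/20)[1*(2)*conj(1) + 1*(-2)*conj(-1) + 2*(1/2 - sqrt(5)/2)*conj(-1) + 2*(-sqrt(5)/2 - 1/2)*conj(1) + 2*(1/2 + sqrt(5)/2)*conj(-1) + 2*(-1/2 + sqrt(5)/2)*conj(1) + 5*(0)*conj(-1) + 5*(0)*conj(1)]
      = (1/20)[(2) + (2) + (-1 + sqrt(5)) + (-sqrt(5) - 1) + (-sqrt(5) - 1) + (-1 + sqrt(5)) + (0) + (0)] = 0/20 = 0
  <chi_6*chi_3, chi_5> = (1/20)[1*(2)*conj(2) + 1*(-2)*conj(-2) + 2*(1/2 - sqrt(5)/2)*conj(1/2 + sqrt(5)/2) + 2*(-sqrt(5)/2 - 1/2)*conj(-1/2 + sqrt(5)/2) + 2*(1/2 + sqrt(5)/2)*conj(1/2 - sqrt(5)/2) + 2*(-1/2 + sqrt(5)/2)*conj(-sqrt(5)/2 - 1/2) + 5*(0)*conj(0) + 5*(0)*conj(0)]
      = (1/20)[(4) + (4) + (-2) + (-2) + (-2) + (-2) + (0) + (0)] = 0/20 = 0
  <chi_6*chi_3, chi_6> = (1/20)[1*(2)*conj(2) + 1*(-2)*conj(2) + 2*(1/2 - sqrt(5)/2)*conj(-1/2 + sqrt(5)/2) + 2*(-sqrt(5)/2 - 1/2)*conj(-sqrt(5)/2 - 1/2) + 2*(1/2 + sqrt(5)/2)*conj(-sqrt(5)/2 - 1/2) + 2*(-1/2 + sqrt(5)/2)*conj(-1/2 + sqrt(5)/2) + 5*(0)*conj(0) + 5*(0)*conj(0)]
      = (1/20)[(4) + (-4) + (-3 + sqrt(5)) + (sqrt(5) + 3) + (-3 - sqrt(5)) + (3 - sqrt(5)) + (0) + (0)] = 0/20 = 0
  <chi_6*chi_3, chi_7> = (1/20)[1*(2)*conj(2) + 1*(-2)*conj(-2) + 2*(1/2 - sqrt(5)/2)*conj(1/2 - sqrt(5)/2) + 2*(-sqrt(5)/2 - 1/2)*conj(-sqrt(5)/2 - 1/2) + 2*(1/2 + sqrt(5)/2)*conj(1/2 + sqrt(5)/2) + 2*(-1/2 + sqrt(5)/2)*conj(-1/2 + sqrt(5)/2) + 5*(0)*conj(0) + 5*(0)*conj(0)]
      = (1/20)[(4) + (4) + (3 - sqrt(5)) + (sqrt(5) + 3) + (sqrt(5) + 3) + (3 - sqrt(5)) + (0) + (0)] = 20/20 = 1
  <chi_6*chi_3, chi_8> = (1/20)[1*(2)*conj(2) + 1*(-2)*conj(2) + 2*(1/2 - sqrt(5)/2)*conj(-sqrt(5)/2 - 1/2) + 2*(-sqrt(5)/2 - 1/2)*conj(-1/2 + sqrt(5)/2) + 2*(1/2 + sqrt(5)/2)*conj(-1/2 + sqrt(5)/2) + 2*(-1/2 + sqrt(5)/2)*conj(-sqrt(5)/2 - 1/2) + 5*(0)*conj(0) + 5*(0)*conj(0)]
      = (1/20)[(4) + (-4) + (2) + (-2) + (2) + (-2) + (0) + (0)] = 0/20 = 0
Hence the multiplicities are chi_7: 1. Dimension check: dim(chi_6)*dim(chi_3) = 2*1 = 2 and sum (mult * dim) = 1*2 = 2.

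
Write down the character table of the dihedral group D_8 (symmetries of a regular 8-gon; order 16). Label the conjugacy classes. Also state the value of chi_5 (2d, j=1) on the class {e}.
Conjugacy classes: {e} of size 1, {r^4} of size 1, {r^1, r^7} of size 2, {r^2, r^6} of size 2, {r^3, r^5} of size 2, {s, sr^2, ...} of size 4, {sr, sr^3, ...} of size 4.
Character table:
  irrep \ class              {e} (size 1)  {r^4} (size 1)  {r^1, r^7} (size 2)  {r^2, r^6} (size 2)  {r^3, r^5} (size 2)  {s, sr^2, ...} (size 4)  {sr, sr^3, ...} (size 4)
  chi_1 (triv)               1             1               1                    1                    1                    1                        1                       
  chi_2 (sign: r->1, s->-1)  1             1               1                    1                    1                    -1                       -1                      
  chi_3 (r->-1, s->1)        1             1               -1                   1                    -1                   1                        -1                      
  chi_4 (r->-1, s->-1)       1             1               -1                   1                    -1                   -1                       1                       
  chi_5 (2d, j=1)            2             -2              sqrt(2)              0                    -sqrt(2)             0                        0                       
  chi_6 (2d, j=2)            2             2               0                    -2                   0                    0                        0                       
  chi_7 (2d, j=3)            2             -2              -sqrt(2)             0                    sqrt(2)              0                        0                       

Spot check: chi_5 (2d, j=1) on {e} = 2.

Reasoning: D_8 has order 2*8 = 16 with 7 conjugacy classes, hence 7 irreducibles. Sum of squared dims 1 + 1 + 1 + 1 + 4 + 4 + 4 = 16 = |G|. Linear characters come from the abelianisation; the 2-dimensional irreps have character r^k -> 2*cos(2*pi*j*k/8), reflections -> 0.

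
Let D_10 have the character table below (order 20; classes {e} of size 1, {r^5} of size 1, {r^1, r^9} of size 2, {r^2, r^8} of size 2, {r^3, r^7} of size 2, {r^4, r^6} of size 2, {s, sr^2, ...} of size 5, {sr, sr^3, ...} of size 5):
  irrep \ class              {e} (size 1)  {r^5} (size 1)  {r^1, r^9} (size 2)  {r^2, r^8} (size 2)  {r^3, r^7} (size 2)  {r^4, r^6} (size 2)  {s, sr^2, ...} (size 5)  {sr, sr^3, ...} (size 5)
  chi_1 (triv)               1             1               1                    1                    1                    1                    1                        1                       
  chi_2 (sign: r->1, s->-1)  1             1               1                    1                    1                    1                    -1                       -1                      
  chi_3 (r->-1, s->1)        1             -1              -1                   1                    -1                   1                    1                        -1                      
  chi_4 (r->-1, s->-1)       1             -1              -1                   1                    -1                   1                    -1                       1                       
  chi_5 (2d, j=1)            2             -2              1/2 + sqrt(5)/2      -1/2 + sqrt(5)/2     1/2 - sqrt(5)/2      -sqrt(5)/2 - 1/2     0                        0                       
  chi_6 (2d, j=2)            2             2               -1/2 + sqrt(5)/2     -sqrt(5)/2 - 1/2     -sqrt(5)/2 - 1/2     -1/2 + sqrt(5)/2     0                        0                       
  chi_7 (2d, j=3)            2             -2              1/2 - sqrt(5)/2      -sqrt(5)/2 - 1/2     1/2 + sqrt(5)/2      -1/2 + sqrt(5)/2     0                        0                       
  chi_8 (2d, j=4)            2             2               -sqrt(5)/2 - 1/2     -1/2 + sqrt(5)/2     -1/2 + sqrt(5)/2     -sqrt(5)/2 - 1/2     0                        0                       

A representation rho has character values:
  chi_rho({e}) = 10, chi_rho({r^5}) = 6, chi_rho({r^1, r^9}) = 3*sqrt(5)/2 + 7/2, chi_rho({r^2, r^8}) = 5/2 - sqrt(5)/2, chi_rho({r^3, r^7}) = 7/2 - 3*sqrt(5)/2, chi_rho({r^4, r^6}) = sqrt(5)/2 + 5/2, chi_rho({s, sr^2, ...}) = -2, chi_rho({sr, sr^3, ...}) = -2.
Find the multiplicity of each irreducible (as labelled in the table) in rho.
Multiplicities: chi_1: 1, chi_2: 3, chi_3: 0, chi_4: 0, chi_5: 1, chi_6: 2, chi_7: 0, chi_8: 0.

Why: Use <chi_rho, chi> = (1/|G|) sum_C |C| * chi_rho(C) * conj(chi(C)) with |G| = 20 for each irreducible chi in the table:
  <chi_rho, chi_1> = (1/20)[1*(10)*conj(1) + 1*(6)*conj(1) + 2*(3*sqrt(5)/2 + 7/2)*conj(1) + 2*(5/2 - sqrt(5)/2)*conj(1) + 2*(7/2 - 3*sqrt(5)/2)*conj(1) + 2*(sqrt(5)/2 + 5/2)*conj(1) + 5*(-2)*conj(1) + 5*(-2)*conj(1)]
      = (1/20)[(10) + (6) + (3*sqrt(5) + 7) + (5 - sqrt(5)) + (7 - 3*sqrt(5)) + (sqrt(5) + 5) + (-10) + (-10)] = 20/20 = 1
  <chi_rho, chi_2> = (1/20)[1*(10)*conj(1) + 1*(6)*conj(1) + 2*(3*sqrt(5)/2 + 7/2)*conj(1) + 2*(5/2 - sqrt(5)/2)*conj(1) + 2*(7/2 - 3*sqrt(5)/2)*conj(1) + 2*(sqrt(5)/2 + 5/2)*conj(1) + 5*(-2)*conj(-1) + 5*(-2)*conj(-1)]
      = (1/20)[(10) + (6) + (3*sqrt(5) + 7) + (5 - sqrt(5)) + (7 - 3*sqrt(5)) + (sqrt(5) + 5) + (10) + (10)] = 60/20 = 3
  <chi_rho, chi_3> = (1/20)[1*(10)*conj(1) + 1*(6)*conj(-1) + 2*(3*sqrt(5)/2 + 7/2)*conj(-1) + 2*(5/2 - sqrt(5)/2)*conj(1) + 2*(7/2 - 3*sqrt(5)/2)*conj(-1) + 2*(sqrt(5)/2 + 5/2)*conj(1) + 5*(-2)*conj(1) + 5*(-2)*conj(-1)]
      = (1/20)[(10) + (-6) + (-7 - 3*sqrt(5)) + (5 - sqrt(5)) + (-7 + 3*sqrt(5)) + (sqrt(5) + 5) + (-10) + (10)] = 0/20 = 0
  <chi_rho, chi_4> = (1/20)[1*(10)*conj(1) + 1*(6)*conj(-1) + 2*(3*sqrt(5)/2 + 7/2)*conj(-1) + 2*(5/2 - sqrt(5)/2)*conj(1) + 2*(7/2 - 3*sqrt(5)/2)*conj(-1) + 2*(sqrt(5)/2 + 5/2)*conj(1) + 5*(-2)*conj(-1) + 5*(-2)*conj(1)]
      = (1/20)[(10) + (-6) + (-7 - 3*sqrt(5)) + (5 - sqrt(5)) + (-7 + 3*sqrt(5)) + (sqrt(5) + 5) + (10) + (-10)] = 0/20 = 0
  <chi_rho, chi_5> = (1/20)[1*(10)*conj(2) + 1*(6)*conj(-2) + 2*(3*sqrt(5)/2 + 7/2)*conj(1/2 + sqrt(5)/2) + 2*(5/2 - sqrt(5)/2)*conj(-1/2 + sqrt(5)/2) + 2*(7/2 - 3*sqrt(5)/2)*conj(1/2 - sqrt(5)/2) + 2*(sqrt(5)/2 + 5/2)*conj(-sqrt(5)/2 - 1/2) + 5*(-2)*conj(0) + 5*(-2)*conj(0)]
      = (1/20)[(20) + (-12) + (11 + 5*sqrt(5)) + (-5 + 3*sqrt(5)) + (11 - 5*sqrt(5)) + (-3*sqrt(5) - 5) + (0) + (0)] = 20/20 = 1
  <chi_rho, chi_6> = (1/20)[1*(10)*conj(2) + 1*(6)*conj(2) + 2*(3*sqrt(5)/2 + 7/2)*conj(-1/2 + sqrt(5)/2) + 2*(5/2 - sqrt(5)/2)*conj(-sqrt(5)/2 - 1/2) + 2*(7/2 - 3*sqrt(5)/2)*conj(-sqrt(5)/2 - 1/2) + 2*(sqrt(5)/2 + 5/2)*conj(-1/2 + sqrt(5)/2) + 5*(-2)*conj(0) + 5*(-2)*conj(0)]
      = (1/20)[(20) + (12) + (4 + 2*sqrt(5)) + (-2*sqrt(5)) + (4 - 2*sqrt(5)) + (2*sqrt(5)) + (0) + (0)] = 40/20 = 2
  <chi_rho, chi_7> = (1/20)[1*(10)*conj(2) + 1*(6)*conj(-2) + 2*(3*sqrt(5)/2 + 7/2)*conj(1/2 - sqrt(5)/2) + 2*(5/2 - sqrt(5)/2)*conj(-sqrt(5)/2 - 1/2) + 2*(7/2 - 3*sqrt(5)/2)*conj(1/2 + sqrt(5)/2) + 2*(sqrt(5)/2 + 5/2)*conj(-1/2 + sqrt(5)/2) + 5*(-2)*conj(0) + 5*(-2)*conj(0)]
      = (1/20)[(20) + (-12) + (-2*sqrt(5) - 4) + (-2*sqrt(5)) + (-4 + 2*sqrt(5)) + (2*sqrt(5)) + (0) + (0)] = 0/20 = 0
  <chi_rho, chi_8> = (1/20)[1*(10)*conj(2) + 1*(6)*conj(2) + 2*(3*sqrt(5)/2 + 7/2)*conj(-sqrt(5)/2 - 1/2) + 2*(5/2 - sqrt(5)/2)*conj(-1/2 + sqrt(5)/2) + 2*(7/2 - 3*sqrt(5)/2)*conj(-1/2 + sqrt(5)/2) + 2*(sqrt(5)/2 + 5/2)*conj(-sqrt(5)/2 - 1/2) + 5*(-2)*conj(0) + 5*(-2)*conj(0)]
      = (1/20)[(20) + (12) + (-5*sqrt(5) - 11) + (-5 + 3*sqrt(5)) + (-11 + 5*sqrt(5)) + (-3*sqrt(5) - 5) + (0) + (0)] = 0/20 = 0
Dimension check: dim(rho) = sum (mult * dim) = 1*1 + 3*1 + 0*1 + 0*1 + 1*2 + 2*2 + 0*2 + 0*2 = 10 = chi_rho(e) = 10.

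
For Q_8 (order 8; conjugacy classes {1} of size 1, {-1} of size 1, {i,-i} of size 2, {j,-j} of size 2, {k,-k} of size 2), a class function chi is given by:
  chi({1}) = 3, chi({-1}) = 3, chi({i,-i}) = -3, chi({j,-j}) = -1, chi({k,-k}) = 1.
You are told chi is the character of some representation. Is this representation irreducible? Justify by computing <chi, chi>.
Not irreducible (reducible): <chi, chi> = 5 > 1.

Solution. <chi, chi> = (1/|G|) sum_C |C| * |chi(C)|^2 = (1/8)[1*|3|^2 + 1*|3|^2 + 2*|-3|^2 + 2*|-1|^2 + 2*|1|^2]
  = (1/8)[(9) + (9) + (18) + (2) + (2)] = 40/8 = 5.
A character is irreducible iff <chi, chi> = 1, so this representation is reducible.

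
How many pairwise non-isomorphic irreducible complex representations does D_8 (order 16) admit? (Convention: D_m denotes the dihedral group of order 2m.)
7

Derivation: The number of irreducible complex representations of a finite group equals its number of conjugacy classes. D_8 has 7 conjugacy classes (n/2 + 3 for n even), so D_8 (order 16) has exactly 7 irreducible complex representations.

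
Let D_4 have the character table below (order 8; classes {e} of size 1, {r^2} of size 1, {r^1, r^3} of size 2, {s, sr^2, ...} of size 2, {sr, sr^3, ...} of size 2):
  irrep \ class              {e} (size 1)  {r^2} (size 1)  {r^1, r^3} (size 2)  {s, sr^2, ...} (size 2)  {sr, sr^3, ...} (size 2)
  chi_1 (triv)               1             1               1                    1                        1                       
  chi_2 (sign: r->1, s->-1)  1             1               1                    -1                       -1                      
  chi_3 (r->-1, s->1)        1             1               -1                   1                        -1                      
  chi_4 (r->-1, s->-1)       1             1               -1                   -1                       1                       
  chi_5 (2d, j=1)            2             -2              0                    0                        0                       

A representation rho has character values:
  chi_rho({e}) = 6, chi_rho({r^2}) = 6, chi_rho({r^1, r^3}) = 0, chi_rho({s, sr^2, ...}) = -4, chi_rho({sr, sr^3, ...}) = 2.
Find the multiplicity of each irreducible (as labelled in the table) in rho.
Multiplicities: chi_1: 1, chi_2: 2, chi_3: 0, chi_4: 3, chi_5: 0.

Details: Use <chi_rho, chi> = (1/|G|) sum_C |C| * chi_rho(C) * conj(chi(C)) with |G| = 8 for each irreducible chi in the table:
  <chi_rho, chi_1> = (1/8)[1*(6)*conj(1) + 1*(6)*conj(1) + 2*(0)*conj(1) + 2*(-4)*conj(1) + 2*(2)*conj(1)]
      = (1/8)[(6) + (6) + (0) + (-8) + (4)] = 8/8 = 1
  <chi_rho, chi_2> = (1/8)[1*(6)*conj(1) + 1*(6)*conj(1) + 2*(0)*conj(1) + 2*(-4)*conj(-1) + 2*(2)*conj(-1)]
      = (1/8)[(6) + (6) + (0) + (8) + (-4)] = 16/8 = 2
  <chi_rho, chi_3> = (1/8)[1*(6)*conj(1) + 1*(6)*conj(1) + 2*(0)*conj(-1) + 2*(-4)*conj(1) + 2*(2)*conj(-1)]
      = (1/8)[(6) + (6) + (0) + (-8) + (-4)] = 0/8 = 0
  <chi_rho, chi_4> = (1/8)[1*(6)*conj(1) + 1*(6)*conj(1) + 2*(0)*conj(-1) + 2*(-4)*conj(-1) + 2*(2)*conj(1)]
      = (1/8)[(6) + (6) + (0) + (8) + (4)] = 24/8 = 3
  <chi_rho, chi_5> = (1/8)[1*(6)*conj(2) + 1*(6)*conj(-2) + 2*(0)*conj(0) + 2*(-4)*conj(0) + 2*(2)*conj(0)]
      = (1/8)[(12) + (-12) + (0) + (0) + (0)] = 0/8 = 0
Dimension check: dim(rho) = sum (mult * dim) = 1*1 + 2*1 + 0*1 + 3*1 + 0*2 = 6 = chi_rho(e) = 6.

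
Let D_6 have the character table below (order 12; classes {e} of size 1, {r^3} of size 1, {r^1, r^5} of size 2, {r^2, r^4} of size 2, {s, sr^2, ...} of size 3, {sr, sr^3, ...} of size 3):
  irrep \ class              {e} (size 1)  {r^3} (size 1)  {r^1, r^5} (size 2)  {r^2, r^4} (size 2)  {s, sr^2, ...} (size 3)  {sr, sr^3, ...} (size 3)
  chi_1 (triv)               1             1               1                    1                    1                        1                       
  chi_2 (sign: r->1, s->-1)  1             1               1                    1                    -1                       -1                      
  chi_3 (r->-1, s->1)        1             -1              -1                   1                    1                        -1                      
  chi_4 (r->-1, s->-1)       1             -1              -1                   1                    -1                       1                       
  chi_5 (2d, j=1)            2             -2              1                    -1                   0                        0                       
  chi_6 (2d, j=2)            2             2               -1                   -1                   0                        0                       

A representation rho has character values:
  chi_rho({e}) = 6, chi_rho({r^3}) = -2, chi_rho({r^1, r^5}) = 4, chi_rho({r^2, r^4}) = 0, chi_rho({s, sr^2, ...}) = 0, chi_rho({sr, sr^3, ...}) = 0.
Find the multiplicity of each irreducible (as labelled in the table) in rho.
Multiplicities: chi_1: 1, chi_2: 1, chi_3: 0, chi_4: 0, chi_5: 2, chi_6: 0.

Working: Use <chi_rho, chi> = (1/|G|) sum_C |C| * chi_rho(C) * conj(chi(C)) with |G| = 12 for each irreducible chi in the table:
  <chi_rho, chi_1> = (1/12)[1*(6)*conj(1) + 1*(-2)*conj(1) + 2*(4)*conj(1) + 2*(0)*conj(1) + 3*(0)*conj(1) + 3*(0)*conj(1)]
      = (1/12)[(6) + (-2) + (8) + (0) + (0) + (0)] = 12/12 = 1
  <chi_rho, chi_2> = (1/12)[1*(6)*conj(1) + 1*(-2)*conj(1) + 2*(4)*conj(1) + 2*(0)*conj(1) + 3*(0)*conj(-1) + 3*(0)*conj(-1)]
      = (1/12)[(6) + (-2) + (8) + (0) + (0) + (0)] = 12/12 = 1
  <chi_rho, chi_3> = (1/12)[1*(6)*conj(1) + 1*(-2)*conj(-1) + 2*(4)*conj(-1) + 2*(0)*conj(1) + 3*(0)*conj(1) + 3*(0)*conj(-1)]
      = (1/12)[(6) + (2) + (-8) + (0) + (0) + (0)] = 0/12 = 0
  <chi_rho, chi_4> = (1/12)[1*(6)*conj(1) + 1*(-2)*conj(-1) + 2*(4)*conj(-1) + 2*(0)*conj(1) + 3*(0)*conj(-1) + 3*(0)*conj(1)]
      = (1/12)[(6) + (2) + (-8) + (0) + (0) + (0)] = 0/12 = 0
  <chi_rho, chi_5> = (1/12)[1*(6)*conj(2) + 1*(-2)*conj(-2) + 2*(4)*conj(1) + 2*(0)*conj(-1) + 3*(0)*conj(0) + 3*(0)*conj(0)]
      = (1/12)[(12) + (4) + (8) + (0) + (0) + (0)] = 24/12 = 2
  <chi_rho, chi_6> = (1/12)[1*(6)*conj(2) + 1*(-2)*conj(2) + 2*(4)*conj(-1) + 2*(0)*conj(-1) + 3*(0)*conj(0) + 3*(0)*conj(0)]
      = (1/12)[(12) + (-4) + (-8) + (0) + (0) + (0)] = 0/12 = 0
Dimension check: dim(rho) = sum (mult * dim) = 1*1 + 1*1 + 0*1 + 0*1 + 2*2 + 0*2 = 6 = chi_rho(e) = 6.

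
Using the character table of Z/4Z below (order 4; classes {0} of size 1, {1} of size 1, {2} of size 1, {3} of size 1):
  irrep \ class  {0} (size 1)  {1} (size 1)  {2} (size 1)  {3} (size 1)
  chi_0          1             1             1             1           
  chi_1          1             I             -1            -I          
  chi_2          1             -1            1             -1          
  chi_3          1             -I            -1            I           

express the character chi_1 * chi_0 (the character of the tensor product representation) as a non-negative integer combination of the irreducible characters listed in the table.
chi_1 tensor chi_0 = chi_1 (all other irreducibles have multiplicity 0).

Reasoning: The character of a tensor product is the pointwise product (chi_1 * chi_0)(C) = chi_1(C) * chi_0(C):
  {0}: (1)*(1), {1}: (I)*(1), {2}: (-1)*(1), {3}: (-I)*(1)
so (chi_1 * chi_0) takes values
  {0} -> 1, {1} -> I, {2} -> -1, {3} -> -I.
Now take the inner product of this character with each irreducible chi from the table, <chi_1*chi_0, chi> = (1/4) sum_C |C| (chi_1*chi_0)(C) conj(chi(C)):
  <chi_1*chi_0, chi_0> = (1/4)[1*(1)*conj(1) + 1*(I)*conj(1) + 1*(-1)*conj(1) + 1*(-I)*conj(1)]
      = (1/4)[(1) + (I) + (-1) + (-I)] = 0/4 = 0
  <chi_1*chi_0, chi_1> = (1/4)[1*(1)*conj(1) + 1*(I)*conj(I) + 1*(-1)*conj(-1) + 1*(-I)*conj(-I)]
      = (1/4)[(1) + (1) + (1) + (1)] = 4/4 = 1
  <chi_1*chi_0, chi_2> = (1/4)[1*(1)*conj(1) + 1*(I)*conj(-1) + 1*(-1)*conj(1) + 1*(-I)*conj(-1)]
      = (1/4)[(1) + (-I) + (-1) + (I)] = 0/4 = 0
  <chi_1*chi_0, chi_3> = (1/4)[1*(1)*conj(1) + 1*(I)*conj(-I) + 1*(-1)*conj(-1) + 1*(-I)*conj(I)]
      = (1/4)[(1) + (-1) + (1) + (-1)] = 0/4 = 0
(Exp terms are combined using exp(i*s)*conj(exp(i*t)) = exp(i*(s-t)), and sums of them are collapsed using the identity that for every m > 1 the m distinct m-th roots of unity sum to 0, e.g. 1 + exp(2*I*pi/3) + exp(-2*I*pi/3) = 0.)
Hence the multiplicities are chi_1: 1. Dimension check: dim(chi_1)*dim(chi_0) = 1*1 = 1 and sum (mult * dim) = 1*1 = 1.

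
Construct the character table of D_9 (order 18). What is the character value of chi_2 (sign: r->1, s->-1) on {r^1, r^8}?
Conjugacy classes: {e} of size 1, {r^1, r^8} of size 2, {r^2, r^7} of size 2, {r^3, r^6} of size 2, {r^4, r^5} of size 2, {s, sr, ..., sr^8} of size 9.
Character table:
  irrep \ class              {e} (size 1)  {r^1, r^8} (size 2)  {r^2, r^7} (size 2)  {r^3, r^6} (size 2)  {r^4, r^5} (size 2)  {s, sr, ..., sr^8} (size 9)
  chi_1 (triv)               1             1                    1                    1                    1                    1                          
  chi_2 (sign: r->1, s->-1)  1             1                    1                    1                    1                    -1                         
  chi_3 (2d, j=1)            2             2*cos(2*pi/9)        2*cos(4*pi/9)        -1                   -2*cos(pi/9)         0                          
  chi_4 (2d, j=2)            2             2*cos(4*pi/9)        -2*cos(pi/9)         -1                   2*cos(2*pi/9)        0                          
  chi_5 (2d, j=3)            2             -1                   -1                   2                    -1                   0                          
  chi_6 (2d, j=4)            2             -2*cos(pi/9)         2*cos(2*pi/9)        -1                   2*cos(4*pi/9)        0                          

Spot check: chi_2 (sign: r->1, s->-1) on {r^1, r^8} = 1.

D_9 has order 2*9 = 18 with 6 conjugacy classes, hence 6 irreducibles. Sum of squared dims 1 + 1 + 4 + 4 + 4 + 4 = 18 = |G|. Linear characters come from the abelianisation; the 2-dimensional irreps have character r^k -> 2*cos(2*pi*j*k/9), reflections -> 0.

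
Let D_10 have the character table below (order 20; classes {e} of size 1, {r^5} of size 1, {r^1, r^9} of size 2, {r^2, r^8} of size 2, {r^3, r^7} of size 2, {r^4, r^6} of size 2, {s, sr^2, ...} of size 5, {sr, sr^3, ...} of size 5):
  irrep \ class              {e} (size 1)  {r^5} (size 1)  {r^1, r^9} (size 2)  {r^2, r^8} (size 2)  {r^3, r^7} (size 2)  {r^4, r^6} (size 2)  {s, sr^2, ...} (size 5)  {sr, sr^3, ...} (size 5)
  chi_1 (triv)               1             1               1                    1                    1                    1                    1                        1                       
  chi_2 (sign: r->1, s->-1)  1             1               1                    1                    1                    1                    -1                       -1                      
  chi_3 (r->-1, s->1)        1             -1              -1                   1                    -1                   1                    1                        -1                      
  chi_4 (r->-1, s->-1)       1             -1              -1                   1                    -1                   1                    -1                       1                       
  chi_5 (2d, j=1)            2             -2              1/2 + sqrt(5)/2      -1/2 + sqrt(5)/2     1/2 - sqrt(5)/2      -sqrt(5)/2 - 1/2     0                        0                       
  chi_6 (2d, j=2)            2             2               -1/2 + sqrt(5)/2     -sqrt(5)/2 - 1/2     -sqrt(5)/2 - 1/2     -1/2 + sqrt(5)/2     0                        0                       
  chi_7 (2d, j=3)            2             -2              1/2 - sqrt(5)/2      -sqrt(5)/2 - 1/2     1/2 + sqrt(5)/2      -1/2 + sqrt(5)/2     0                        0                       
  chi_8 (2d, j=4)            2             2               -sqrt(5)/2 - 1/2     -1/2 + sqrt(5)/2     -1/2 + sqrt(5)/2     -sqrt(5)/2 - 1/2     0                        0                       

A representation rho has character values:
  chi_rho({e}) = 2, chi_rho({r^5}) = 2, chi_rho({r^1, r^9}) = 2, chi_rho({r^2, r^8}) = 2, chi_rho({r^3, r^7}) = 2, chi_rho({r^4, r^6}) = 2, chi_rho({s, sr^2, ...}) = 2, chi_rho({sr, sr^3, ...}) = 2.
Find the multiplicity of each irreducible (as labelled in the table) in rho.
Multiplicities: chi_1: 2, chi_2: 0, chi_3: 0, chi_4: 0, chi_5: 0, chi_6: 0, chi_7: 0, chi_8: 0.

Justification: Use <chi_rho, chi> = (1/|G|) sum_C |C| * chi_rho(C) * conj(chi(C)) with |G| = 20 for each irreducible chi in the table:
  <chi_rho, chi_1> = (1/20)[1*(2)*conj(1) + 1*(2)*conj(1) + 2*(2)*conj(1) + 2*(2)*conj(1) + 2*(2)*conj(1) + 2*(2)*conj(1) + 5*(2)*conj(1) + 5*(2)*conj(1)]
      = (1/20)[(2) + (2) + (4) + (4) + (4) + (4) + (10) + (10)] = 40/20 = 2
  <chi_rho, chi_2> = (1/20)[1*(2)*conj(1) + 1*(2)*conj(1) + 2*(2)*conj(1) + 2*(2)*conj(1) + 2*(2)*conj(1) + 2*(2)*conj(1) + 5*(2)*conj(-1) + 5*(2)*conj(-1)]
      = (1/20)[(2) + (2) + (4) + (4) + (4) + (4) + (-10) + (-10)] = 0/20 = 0
  <chi_rho, chi_3> = (1/20)[1*(2)*conj(1) + 1*(2)*conj(-1) + 2*(2)*conj(-1) + 2*(2)*conj(1) + 2*(2)*conj(-1) + 2*(2)*conj(1) + 5*(2)*conj(1) + 5*(2)*conj(-1)]
      = (1/20)[(2) + (-2) + (-4) + (4) + (-4) + (4) + (10) + (-10)] = 0/20 = 0
  <chi_rho, chi_4> = (1/20)[1*(2)*conj(1) + 1*(2)*conj(-1) + 2*(2)*conj(-1) + 2*(2)*conj(1) + 2*(2)*conj(-1) + 2*(2)*conj(1) + 5*(2)*conj(-1) + 5*(2)*conj(1)]
      = (1/20)[(2) + (-2) + (-4) + (4) + (-4) + (4) + (-10) + (10)] = 0/20 = 0
  <chi_rho, chi_5> = (1/20)[1*(2)*conj(2) + 1*(2)*conj(-2) + 2*(2)*conj(1/2 + sqrt(5)/2) + 2*(2)*conj(-1/2 + sqrt(5)/2) + 2*(2)*conj(1/2 - sqrt(5)/2) + 2*(2)*conj(-sqrt(5)/2 - 1/2) + 5*(2)*conj(0) + 5*(2)*conj(0)]
      = (1/20)[(4) + (-4) + (2 + 2*sqrt(5)) + (-2 + 2*sqrt(5)) + (2 - 2*sqrt(5)) + (-2*sqrt(5) - 2) + (0) + (0)] = 0/20 = 0
  <chi_rho, chi_6> = (1/20)[1*(2)*conj(2) + 1*(2)*conj(2) + 2*(2)*conj(-1/2 + sqrt(5)/2) + 2*(2)*conj(-sqrt(5)/2 - 1/2) + 2*(2)*conj(-sqrt(5)/2 - 1/2) + 2*(2)*conj(-1/2 + sqrt(5)/2) + 5*(2)*conj(0) + 5*(2)*conj(0)]
      = (1/20)[(4) + (4) + (-2 + 2*sqrt(5)) + (-2*sqrt(5) - 2) + (-2*sqrt(5) - 2) + (-2 + 2*sqrt(5)) + (0) + (0)] = 0/20 = 0
  <chi_rho, chi_7> = (1/20)[1*(2)*conj(2) + 1*(2)*conj(-2) + 2*(2)*conj(1/2 - sqrt(5)/2) + 2*(2)*conj(-sqrt(5)/2 - 1/2) + 2*(2)*conj(1/2 + sqrt(5)/2) + 2*(2)*conj(-1/2 + sqrt(5)/2) + 5*(2)*conj(0) + 5*(2)*conj(0)]
      = (1/20)[(4) + (-4) + (2 - 2*sqrt(5)) + (-2*sqrt(5) - 2) + (2 + 2*sqrt(5)) + (-2 + 2*sqrt(5)) + (0) + (0)] = 0/20 = 0
  <chi_rho, chi_8> = (1/20)[1*(2)*conj(2) + 1*(2)*conj(2) + 2*(2)*conj(-sqrt(5)/2 - 1/2) + 2*(2)*conj(-1/2 + sqrt(5)/2) + 2*(2)*conj(-1/2 + sqrt(5)/2) + 2*(2)*conj(-sqrt(5)/2 - 1/2) + 5*(2)*conj(0) + 5*(2)*conj(0)]
      = (1/20)[(4) + (4) + (-2*sqrt(5) - 2) + (-2 + 2*sqrt(5)) + (-2 + 2*sqrt(5)) + (-2*sqrt(5) - 2) + (0) + (0)] = 0/20 = 0
Dimension check: dim(rho) = sum (mult * dim) = 2*1 + 0*1 + 0*1 + 0*1 + 0*2 + 0*2 + 0*2 + 0*2 = 2 = chi_rho(e) = 2.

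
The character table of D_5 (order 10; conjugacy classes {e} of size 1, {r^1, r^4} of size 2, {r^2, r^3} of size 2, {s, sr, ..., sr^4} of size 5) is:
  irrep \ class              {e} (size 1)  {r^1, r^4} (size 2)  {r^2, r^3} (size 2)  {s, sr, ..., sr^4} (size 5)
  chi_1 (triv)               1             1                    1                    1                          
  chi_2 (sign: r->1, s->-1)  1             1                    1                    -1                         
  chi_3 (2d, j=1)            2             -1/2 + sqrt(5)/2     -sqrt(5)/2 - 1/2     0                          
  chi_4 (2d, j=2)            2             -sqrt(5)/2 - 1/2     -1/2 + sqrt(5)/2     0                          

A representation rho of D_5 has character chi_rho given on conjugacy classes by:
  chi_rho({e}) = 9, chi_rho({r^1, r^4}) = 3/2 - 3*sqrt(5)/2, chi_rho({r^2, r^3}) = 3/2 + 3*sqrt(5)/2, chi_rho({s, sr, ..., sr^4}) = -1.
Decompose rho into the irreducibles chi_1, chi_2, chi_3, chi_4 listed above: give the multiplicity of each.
Multiplicities: chi_1: 1, chi_2: 2, chi_3: 0, chi_4: 3.

Proof sketch: Use <chi_rho, chi> = (1/|G|) sum_C |C| * chi_rho(C) * conj(chi(C)) with |G| = 10 for each irreducible chi in the table:
  <chi_rho, chi_1> = (1/10)[1*(9)*conj(1) + 2*(3/2 - 3*sqrt(5)/2)*conj(1) + 2*(3/2 + 3*sqrt(5)/2)*conj(1) + 5*(-1)*conj(1)]
      = (1/10)[(9) + (3 - 3*sqrt(5)) + (3 + 3*sqrt(5)) + (-5)] = 10/10 = 1
  <chi_rho, chi_2> = (1/10)[1*(9)*conj(1) + 2*(3/2 - 3*sqrt(5)/2)*conj(1) + 2*(3/2 + 3*sqrt(5)/2)*conj(1) + 5*(-1)*conj(-1)]
      = (1/10)[(9) + (3 - 3*sqrt(5)) + (3 + 3*sqrt(5)) + (5)] = 20/10 = 2
  <chi_rho, chi_3> = (1/10)[1*(9)*conj(2) + 2*(3/2 - 3*sqrt(5)/2)*conj(-1/2 + sqrt(5)/2) + 2*(3/2 + 3*sqrt(5)/2)*conj(-sqrt(5)/2 - 1/2) + 5*(-1)*conj(0)]
      = (1/10)[(18) + (-9 + 3*sqrt(5)) + (-9 - 3*sqrt(5)) + (0)] = 0/10 = 0
  <chi_rho, chi_4> = (1/10)[1*(9)*conj(2) + 2*(3/2 - 3*sqrt(5)/2)*conj(-sqrt(5)/2 - 1/2) + 2*(3/2 + 3*sqrt(5)/2)*conj(-1/2 + sqrt(5)/2) + 5*(-1)*conj(0)]
      = (1/10)[(18) + (6) + (6) + (0)] = 30/10 = 3
Dimension check: dim(rho) = sum (mult * dim) = 1*1 + 2*1 + 0*2 + 3*2 = 9 = chi_rho(e) = 9.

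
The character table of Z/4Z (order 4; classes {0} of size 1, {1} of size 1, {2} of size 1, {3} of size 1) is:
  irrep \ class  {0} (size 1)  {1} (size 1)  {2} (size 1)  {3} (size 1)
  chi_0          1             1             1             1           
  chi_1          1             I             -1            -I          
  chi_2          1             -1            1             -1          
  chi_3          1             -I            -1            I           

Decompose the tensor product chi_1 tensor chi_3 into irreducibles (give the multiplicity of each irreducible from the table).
chi_1 tensor chi_3 = chi_0 (all other irreducibles have multiplicity 0).

Proof sketch: The character of a tensor product is the pointwise product (chi_1 * chi_3)(C) = chi_1(C) * chi_3(C):
  {0}: (1)*(1), {1}: (I)*(-I), {2}: (-1)*(-1), {3}: (-I)*(I)
so (chi_1 * chi_3) takes values
  {0} -> 1, {1} -> 1, {2} -> 1, {3} -> 1.
Now take the inner product of this character with each irreducible chi from the table, <chi_1*chi_3, chi> = (1/4) sum_C |C| (chi_1*chi_3)(C) conj(chi(C)):
  <chi_1*chi_3, chi_0> = (1/4)[1*(1)*conj(1) + 1*(1)*conj(1) + 1*(1)*conj(1) + 1*(1)*conj(1)]
      = (1/4)[(1) + (1) + (1) + (1)] = 4/4 = 1
  <chi_1*chi_3, chi_1> = (1/4)[1*(1)*conj(1) + 1*(1)*conj(I) + 1*(1)*conj(-1) + 1*(1)*conj(-I)]
      = (1/4)[(1) + (-I) + (-1) + (I)] = 0/4 = 0
  <chi_1*chi_3, chi_2> = (1/4)[1*(1)*conj(1) + 1*(1)*conj(-1) + 1*(1)*conj(1) + 1*(1)*conj(-1)]
      = (1/4)[(1) + (-1) + (1) + (-1)] = 0/4 = 0
  <chi_1*chi_3, chi_3> = (1/4)[1*(1)*conj(1) + 1*(1)*conj(-I) + 1*(1)*conj(-1) + 1*(1)*conj(I)]
      = (1/4)[(1) + (I) + (-1) + (-I)] = 0/4 = 0
(Exp terms are combined using exp(i*s)*conj(exp(i*t)) = exp(i*(s-t)), and sums of them are collapsed using the identity that for every m > 1 the m distinct m-th roots of unity sum to 0, e.g. 1 + exp(2*I*pi/3) + exp(-2*I*pi/3) = 0.)
Hence the multiplicities are chi_0: 1. Dimension check: dim(chi_1)*dim(chi_3) = 1*1 = 1 and sum (mult * dim) = 1*1 = 1.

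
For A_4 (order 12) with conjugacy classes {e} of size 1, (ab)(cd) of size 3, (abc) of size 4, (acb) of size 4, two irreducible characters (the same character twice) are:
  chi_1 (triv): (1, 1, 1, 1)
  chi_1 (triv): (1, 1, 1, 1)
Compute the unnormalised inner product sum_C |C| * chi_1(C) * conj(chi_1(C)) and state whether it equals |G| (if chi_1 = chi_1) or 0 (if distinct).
Sum = 12 = |G| = 12; so <chi_1, chi_1> = 1 (norm-1 confirms irreducibility).

Explanation: Compute term by term over conjugacy classes (|C| * chi_1(C) * conj(chi_1(C))):
  1*(1)*conj(1) + 3*(1)*conj(1) + 4*(1)*conj(1) + 4*(1)*conj(1)
  = (1) + (3) + (4) + (4)
  = 12.
(Exp terms are combined using exp(i*s)*conj(exp(i*t)) = exp(i*(s-t)), and sums of them are collapsed using the identity that for every m > 1 the m distinct m-th roots of unity sum to 0, e.g. 1 + exp(2*I*pi/3) + exp(-2*I*pi/3) = 0.)
Dividing by |G| = 12 gives 12/12 = 1, matching the row-orthogonality relation <chi_1, chi_1> = [chi_1 = chi_1].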